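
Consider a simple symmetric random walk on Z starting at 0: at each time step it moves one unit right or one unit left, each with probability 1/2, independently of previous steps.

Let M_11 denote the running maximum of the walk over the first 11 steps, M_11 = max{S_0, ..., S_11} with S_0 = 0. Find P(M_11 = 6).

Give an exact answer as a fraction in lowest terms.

Let M_11 = max(S_0,...,S_11). Use the reflection principle: for j ≥ 1, #{paths with M_11 ≥ j} = #{S_11 ≥ j} + #{S_11 ≥ j+1}.
By reflection, #{M_11 ≥ 6} = #{S_11 ≥ 6} + #{S_11 ≥ 7} = 67 + 67 = 134.
#{M_11 ≥ 7} = #{S_11 ≥ 7} + #{S_11 ≥ 8} = 67 + 12 = 79.
#{M_11 = 6} = 134 - 79 = 55.
P(M_11 = 6) = 55/2048 = 55/2048

Answer: 55/2048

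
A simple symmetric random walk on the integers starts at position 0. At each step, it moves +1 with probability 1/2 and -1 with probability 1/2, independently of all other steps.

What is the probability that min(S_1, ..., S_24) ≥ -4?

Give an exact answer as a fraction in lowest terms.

Answer: 2904739/4194304

Derivation:
Let f(t,s) = #length-t paths at position s with S_1..S_t all ≥ -4.
f(t,s) = f(t-1,s-1) + f(t-1,s+1) for s ≥ -4; f(t,s) = 0 for s < -4.
t=0: f(0,0)=1
t=1: f(1,-1)=1 f(1,1)=1
t=2: f(2,-2)=1 f(2,0)=2 f(2,2)=1
t=3: f(3,-3)=1 f(3,-1)=3 f(3,1)=3 f(3,3)=1
t=4: f(4,-4)=1 f(4,-2)=4 f(4,0)=6 f(4,2)=4 f(4,4)=1
t=5: f(5,-3)=5 f(5,-1)=10 f(5,1)=10 f(5,3)=5 f(5,5)=1
t=6: f(6,-4)=5 f(6,-2)=15 f(6,0)=20 f(6,2)=15 f(6,4)=6 f(6,6)=1
t=7: f(7,-3)=20 f(7,-1)=35 f(7,1)=35 f(7,3)=21 f(7,5)=7 f(7,7)=1
t=8: f(8,-4)=20 f(8,-2)=55 f(8,0)=70 f(8,2)=56 f(8,4)=28 f(8,6)=8 f(8,8)=1
t=9: f(9,-3)=75 f(9,-1)=125 f(9,1)=126 f(9,3)=84 f(9,5)=36 f(9,7)=9 f(9,9)=1
t=10: f(10,-4)=75 f(10,-2)=200 f(10,0)=251 f(10,2)=210 f(10,4)=120 f(10,6)=45 f(10,8)=10 f(10,10)=1
t=11: f(11,-3)=275 f(11,-1)=451 f(11,1)=461 f(11,3)=330 f(11,5)=165 f(11,7)=55 f(11,9)=11 f(11,11)=1
t=12: f(12,-4)=275 f(12,-2)=726 f(12,0)=912 f(12,2)=791 f(12,4)=495 f(12,6)=220 f(12,8)=66 f(12,10)=12 f(12,12)=1
t=13: f(13,-3)=1001 f(13,-1)=1638 f(13,1)=1703 f(13,3)=1286 f(13,5)=715 f(13,7)=286 f(13,9)=78 f(13,11)=13 f(13,13)=1
t=14: f(14,-4)=1001 f(14,-2)=2639 f(14,0)=3341 f(14,2)=2989 f(14,4)=2001 f(14,6)=1001 f(14,8)=364 f(14,10)=91 f(14,12)=14 f(14,14)=1
t=15: f(15,-3)=3640 f(15,-1)=5980 f(15,1)=6330 f(15,3)=4990 f(15,5)=3002 f(15,7)=1365 f(15,9)=455 f(15,11)=105 f(15,13)=15 f(15,15)=1
t=16: f(16,-4)=3640 f(16,-2)=9620 f(16,0)=12310 f(16,2)=11320 f(16,4)=7992 f(16,6)=4367 f(16,8)=1820 f(16,10)=560 f(16,12)=120 f(16,14)=16 f(16,16)=1
t=17: f(17,-3)=13260 f(17,-1)=21930 f(17,1)=23630 f(17,3)=19312 f(17,5)=12359 f(17,7)=6187 f(17,9)=2380 f(17,11)=680 f(17,13)=136 f(17,15)=17 f(17,17)=1
t=18: f(18,-4)=13260 f(18,-2)=35190 f(18,0)=45560 f(18,2)=42942 f(18,4)=31671 f(18,6)=18546 f(18,8)=8567 f(18,10)=3060 f(18,12)=816 f(18,14)=153 f(18,16)=18 f(18,18)=1
t=19: f(19,-3)=48450 f(19,-1)=80750 f(19,1)=88502 f(19,3)=74613 f(19,5)=50217 f(19,7)=27113 f(19,9)=11627 f(19,11)=3876 f(19,13)=969 f(19,15)=171 f(19,17)=19 f(19,19)=1
t=20: f(20,-4)=48450 f(20,-2)=129200 f(20,0)=169252 f(20,2)=163115 f(20,4)=124830 f(20,6)=77330 f(20,8)=38740 f(20,10)=15503 f(20,12)=4845 f(20,14)=1140 f(20,16)=190 f(20,18)=20 f(20,20)=1
t=21: f(21,-3)=177650 f(21,-1)=298452 f(21,1)=332367 f(21,3)=287945 f(21,5)=202160 f(21,7)=116070 f(21,9)=54243 f(21,11)=20348 f(21,13)=5985 f(21,15)=1330 f(21,17)=210 f(21,19)=21 f(21,21)=1
t=22: f(22,-4)=177650 f(22,-2)=476102 f(22,0)=630819 f(22,2)=620312 f(22,4)=490105 f(22,6)=318230 f(22,8)=170313 f(22,10)=74591 f(22,12)=26333 f(22,14)=7315 f(22,16)=1540 f(22,18)=231 f(22,20)=22 f(22,22)=1
t=23: f(23,-3)=653752 f(23,-1)=1106921 f(23,1)=1251131 f(23,3)=1110417 f(23,5)=808335 f(23,7)=488543 f(23,9)=244904 f(23,11)=100924 f(23,13)=33648 f(23,15)=8855 f(23,17)=1771 f(23,19)=253 f(23,21)=23 f(23,23)=1
t=24: f(24,-4)=653752 f(24,-2)=1760673 f(24,0)=2358052 f(24,2)=2361548 f(24,4)=1918752 f(24,6)=1296878 f(24,8)=733447 f(24,10)=345828 f(24,12)=134572 f(24,14)=42503 f(24,16)=10626 f(24,18)=2024 f(24,20)=276 f(24,22)=24 f(24,24)=1
Σ_s f(24,s) = 11618956
P = 11618956/16777216 = 2904739/4194304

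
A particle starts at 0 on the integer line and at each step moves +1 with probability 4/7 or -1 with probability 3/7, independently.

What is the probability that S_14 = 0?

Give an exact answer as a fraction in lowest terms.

To reach position 0 after 14 steps: need 7 steps of +1 and 7 steps of -1.
Number of such sequences: C(14,7) = 3432
Each has probability (4/7)^7 · (3/7)^7 = 35831808/678223072849
P = 3432 · 35831808/678223072849 = 122974765056/678223072849

Answer: 122974765056/678223072849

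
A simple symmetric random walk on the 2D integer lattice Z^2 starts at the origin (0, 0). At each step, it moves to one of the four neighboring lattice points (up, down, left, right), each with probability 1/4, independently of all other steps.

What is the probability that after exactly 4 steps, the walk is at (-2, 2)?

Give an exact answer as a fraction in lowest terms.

Answer: 3/128

Derivation:
Let h be the number of horizontal steps (so 4-h are vertical). To end at (-2,2) need (h-2)/2 right-steps and ((4-h)+2)/2 up-steps.
Sum over h with 2 ≤ h ≤ 2, h ≡ 0 (mod 2), 4-h ≡ 0 (mod 2):
h=2: C(4,2)·C(2,0)·C(2,2) = 6·1·1 = 6
Total favorable: 6
Total paths: 4^4 = 256
P = 6/256 = 3/128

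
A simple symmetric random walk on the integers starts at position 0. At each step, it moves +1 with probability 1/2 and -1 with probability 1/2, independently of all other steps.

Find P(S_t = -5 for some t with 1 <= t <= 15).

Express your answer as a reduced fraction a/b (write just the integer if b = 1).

Answer: 6885/32768

Derivation:
Count via complement. Let g(t,s) = #length-t paths at position s with S_1..S_t all ≠ -5.
g(t,s) = g(t-1,s-1) + g(t-1,s+1) for s ≠ -5; g(t,-5) = 0.
t=0: g(0,0)=1
t=1: g(1,-1)=1 g(1,1)=1
t=2: g(2,-2)=1 g(2,0)=2 g(2,2)=1
t=3: g(3,-3)=1 g(3,-1)=3 g(3,1)=3 g(3,3)=1
t=4: g(4,-4)=1 g(4,-2)=4 g(4,0)=6 g(4,2)=4 g(4,4)=1
t=5: g(5,-3)=5 g(5,-1)=10 g(5,1)=10 g(5,3)=5 g(5,5)=1
t=6: g(6,-4)=5 g(6,-2)=15 g(6,0)=20 g(6,2)=15 g(6,4)=6 g(6,6)=1
t=7: g(7,-3)=20 g(7,-1)=35 g(7,1)=35 g(7,3)=21 g(7,5)=7 g(7,7)=1
t=8: g(8,-4)=20 g(8,-2)=55 g(8,0)=70 g(8,2)=56 g(8,4)=28 g(8,6)=8 g(8,8)=1
t=9: g(9,-3)=75 g(9,-1)=125 g(9,1)=126 g(9,3)=84 g(9,5)=36 g(9,7)=9 g(9,9)=1
t=10: g(10,-4)=75 g(10,-2)=200 g(10,0)=251 g(10,2)=210 g(10,4)=120 g(10,6)=45 g(10,8)=10 g(10,10)=1
t=11: g(11,-3)=275 g(11,-1)=451 g(11,1)=461 g(11,3)=330 g(11,5)=165 g(11,7)=55 g(11,9)=11 g(11,11)=1
t=12: g(12,-4)=275 g(12,-2)=726 g(12,0)=912 g(12,2)=791 g(12,4)=495 g(12,6)=220 g(12,8)=66 g(12,10)=12 g(12,12)=1
t=13: g(13,-3)=1001 g(13,-1)=1638 g(13,1)=1703 g(13,3)=1286 g(13,5)=715 g(13,7)=286 g(13,9)=78 g(13,11)=13 g(13,13)=1
t=14: g(14,-4)=1001 g(14,-2)=2639 g(14,0)=3341 g(14,2)=2989 g(14,4)=2001 g(14,6)=1001 g(14,8)=364 g(14,10)=91 g(14,12)=14 g(14,14)=1
t=15: g(15,-3)=3640 g(15,-1)=5980 g(15,1)=6330 g(15,3)=4990 g(15,5)=3002 g(15,7)=1365 g(15,9)=455 g(15,11)=105 g(15,13)=15 g(15,15)=1
Paths never hitting -5: Σ_s g(15,s) = 25883
Paths hitting -5: 2^15 - 25883 = 6885
P = 6885/32768 = 6885/32768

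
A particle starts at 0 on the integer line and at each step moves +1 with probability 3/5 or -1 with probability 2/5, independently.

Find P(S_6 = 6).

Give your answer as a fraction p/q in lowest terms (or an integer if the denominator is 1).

Answer: 729/15625

Derivation:
To reach position 6 after 6 steps: need 6 steps of +1 and 0 steps of -1.
Number of such sequences: C(6,6) = 1
Each has probability (3/5)^6 · (2/5)^0 = 729/15625
P = 1 · 729/15625 = 729/15625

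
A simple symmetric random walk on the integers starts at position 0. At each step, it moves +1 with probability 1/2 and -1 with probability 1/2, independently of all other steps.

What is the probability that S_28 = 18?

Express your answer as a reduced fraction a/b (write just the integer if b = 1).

To reach position 18 after 28 steps: need 23 steps of +1 and 5 of -1.
Favorable paths: C(28,23) = 98280
Total paths: 2^28 = 268435456
P = 98280/268435456 = 12285/33554432

Answer: 12285/33554432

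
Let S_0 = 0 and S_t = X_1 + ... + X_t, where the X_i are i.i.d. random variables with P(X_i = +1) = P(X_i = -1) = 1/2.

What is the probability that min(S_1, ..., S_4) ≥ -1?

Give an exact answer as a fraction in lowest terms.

Let f(t,s) = #length-t paths at position s with S_1..S_t all ≥ -1.
f(t,s) = f(t-1,s-1) + f(t-1,s+1) for s ≥ -1; f(t,s) = 0 for s < -1.
t=0: f(0,0)=1
t=1: f(1,-1)=1 f(1,1)=1
t=2: f(2,0)=2 f(2,2)=1
t=3: f(3,-1)=2 f(3,1)=3 f(3,3)=1
t=4: f(4,0)=5 f(4,2)=4 f(4,4)=1
Σ_s f(4,s) = 10
P = 10/16 = 5/8

Answer: 5/8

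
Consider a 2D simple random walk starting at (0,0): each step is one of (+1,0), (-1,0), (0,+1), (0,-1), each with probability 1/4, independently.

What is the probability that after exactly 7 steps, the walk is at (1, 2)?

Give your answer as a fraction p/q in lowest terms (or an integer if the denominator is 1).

Answer: 735/16384

Derivation:
Let h be the number of horizontal steps (so 7-h are vertical). To end at (1,2) need (h+1)/2 right-steps and ((7-h)+2)/2 up-steps.
Sum over h with 1 ≤ h ≤ 5, h ≡ 1 (mod 2), 7-h ≡ 0 (mod 2):
h=1: C(7,1)·C(1,1)·C(6,4) = 7·1·15 = 105
h=3: C(7,3)·C(3,2)·C(4,3) = 35·3·4 = 420
h=5: C(7,5)·C(5,3)·C(2,2) = 21·10·1 = 210
Total favorable: 735
Total paths: 4^7 = 16384
P = 735/16384 = 735/16384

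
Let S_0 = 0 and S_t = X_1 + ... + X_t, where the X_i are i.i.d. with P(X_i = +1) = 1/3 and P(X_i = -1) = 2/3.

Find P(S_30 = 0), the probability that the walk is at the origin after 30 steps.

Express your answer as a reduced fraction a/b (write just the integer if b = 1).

To be at 0 after 30 steps: need exactly 15 steps of +1 and 15 of -1.
Number of such sequences: C(30,15) = 155117520
Each has probability (1/3)^15 · (2/3)^15 = 32768/205891132094649
P = 155117520 · 32768/205891132094649 = 564765655040/22876792454961

Answer: 564765655040/22876792454961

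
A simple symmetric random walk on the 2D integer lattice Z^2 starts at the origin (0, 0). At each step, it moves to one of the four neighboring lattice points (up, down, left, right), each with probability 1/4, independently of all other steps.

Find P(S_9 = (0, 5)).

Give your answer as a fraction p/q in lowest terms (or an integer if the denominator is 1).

Let h be the number of horizontal steps (so 9-h are vertical). To end at (0,5) need (h+0)/2 right-steps and ((9-h)+5)/2 up-steps.
Sum over h with 0 ≤ h ≤ 4, h ≡ 0 (mod 2), 9-h ≡ 1 (mod 2):
h=0: C(9,0)·C(0,0)·C(9,7) = 1·1·36 = 36
h=2: C(9,2)·C(2,1)·C(7,6) = 36·2·7 = 504
h=4: C(9,4)·C(4,2)·C(5,5) = 126·6·1 = 756
Total favorable: 1296
Total paths: 4^9 = 262144
P = 1296/262144 = 81/16384

Answer: 81/16384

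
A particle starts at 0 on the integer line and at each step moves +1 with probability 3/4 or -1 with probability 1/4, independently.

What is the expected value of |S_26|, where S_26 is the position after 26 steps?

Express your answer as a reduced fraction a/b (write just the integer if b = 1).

Answer: 3661454193819539/281474976710656

Derivation:
S_26 takes values m ≡ 0 (mod 2) with |m| ≤ 26; P(S_26=m) = C(26,(26+m)/2) · (3/4)^((26+m)/2) · (1/4)^((26-m)/2).
Distribution: P(S=-26)=1/4503599627370496, P(S=-24)=39/2251799813685248, P(S=-22)=2925/4503599627370496, P(S=-20)=8775/562949953421312, P(S=-18)=605475/2251799813685248, P(S=-16)=3996135/1125899906842624, P(S=-14)=83918835/2251799813685248, P(S=-12)=179826075/562949953421312, P(S=-10)=10250086275/4503599627370496, P(S=-8)=30750258825/2251799813685248, P(S=-6)=313652640015/4503599627370496, P(S=-4)=85541629095/281474976710656, P(S=-2)=1283124436425/1125899906842624, P(S=0)=2072739474225/562949953421312, P(S=2)=11548119927825/1125899906842624, P(S=4)=6928871956695/281474976710656, P(S=6)=228652774570935/4503599627370496, P(S=8)=201752448150825/2251799813685248, P(S=10)=605257344452475/4503599627370496, P(S=12)=95566949124075/562949953421312, P(S=14)=401381186321115/2251799813685248, P(S=16)=172020508423335/1125899906842624, P(S=18)=234573420577275/2251799813685248, P(S=20)=30596533118775/562949953421312, P(S=22)=91789599356325/4503599627370496, P(S=24)=11014751922759/2251799813685248, P(S=26)=2541865828329/4503599627370496
E[|S_26|] = Σ_m |m|·P(S_26=m) = 3661454193819539/281474976710656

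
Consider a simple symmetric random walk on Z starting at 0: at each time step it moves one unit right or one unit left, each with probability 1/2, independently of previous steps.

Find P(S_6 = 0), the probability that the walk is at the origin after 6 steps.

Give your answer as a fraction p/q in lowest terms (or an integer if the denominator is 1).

To return to 0 after 6 steps: need exactly 3 steps of +1 and 3 of -1.
Favorable paths: C(6,3) = 20
Total paths: 2^6 = 64
P = 20/64 = 5/16

Answer: 5/16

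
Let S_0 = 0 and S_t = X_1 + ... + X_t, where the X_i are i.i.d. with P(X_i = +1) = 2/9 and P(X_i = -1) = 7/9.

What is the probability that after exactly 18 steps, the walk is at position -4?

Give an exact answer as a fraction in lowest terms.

To reach position -4 after 18 steps: need 7 steps of +1 and 11 steps of -1.
Number of such sequences: C(18,7) = 31824
Each has probability (2/9)^7 · (7/9)^11 = 253097823104/150094635296999121
P = 31824 · 253097823104/150094635296999121 = 894953902495744/16677181699666569

Answer: 894953902495744/16677181699666569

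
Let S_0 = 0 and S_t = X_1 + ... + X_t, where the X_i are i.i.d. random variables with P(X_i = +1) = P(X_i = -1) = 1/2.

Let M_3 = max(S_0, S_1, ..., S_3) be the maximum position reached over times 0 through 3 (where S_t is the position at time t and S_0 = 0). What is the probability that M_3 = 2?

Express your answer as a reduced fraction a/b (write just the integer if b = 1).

Answer: 1/8

Derivation:
Let M_3 = max(S_0,...,S_3). Use the reflection principle: for j ≥ 1, #{paths with M_3 ≥ j} = #{S_3 ≥ j} + #{S_3 ≥ j+1}.
By reflection, #{M_3 ≥ 2} = #{S_3 ≥ 2} + #{S_3 ≥ 3} = 1 + 1 = 2.
#{M_3 ≥ 3} = #{S_3 ≥ 3} + #{S_3 ≥ 4} = 1 + 0 = 1.
#{M_3 = 2} = 2 - 1 = 1.
P(M_3 = 2) = 1/8 = 1/8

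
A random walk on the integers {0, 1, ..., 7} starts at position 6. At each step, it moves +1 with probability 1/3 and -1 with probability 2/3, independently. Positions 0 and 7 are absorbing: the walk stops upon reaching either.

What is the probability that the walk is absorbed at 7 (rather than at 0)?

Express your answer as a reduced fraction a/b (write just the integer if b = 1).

Answer: 63/127

Derivation:
Biased walk: p = 1/3, q = 2/3, r = q/p = 2
Gambler's ruin: P(hit 7 before 0 | start at 6) = (1 - r^a)/(1 - r^N)
r^6 = 64; r^7 = 128
P = (1 - 64) / (1 - 128) = -63 / -127 = 63/127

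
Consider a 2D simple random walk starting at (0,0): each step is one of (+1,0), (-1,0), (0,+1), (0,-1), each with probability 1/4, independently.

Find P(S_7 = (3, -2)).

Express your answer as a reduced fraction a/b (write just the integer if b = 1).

Let h be the number of horizontal steps (so 7-h are vertical). To end at (3,-2) need (h+3)/2 right-steps and ((7-h)-2)/2 up-steps.
Sum over h with 3 ≤ h ≤ 5, h ≡ 1 (mod 2), 7-h ≡ 0 (mod 2):
h=3: C(7,3)·C(3,3)·C(4,1) = 35·1·4 = 140
h=5: C(7,5)·C(5,4)·C(2,0) = 21·5·1 = 105
Total favorable: 245
Total paths: 4^7 = 16384
P = 245/16384 = 245/16384

Answer: 245/16384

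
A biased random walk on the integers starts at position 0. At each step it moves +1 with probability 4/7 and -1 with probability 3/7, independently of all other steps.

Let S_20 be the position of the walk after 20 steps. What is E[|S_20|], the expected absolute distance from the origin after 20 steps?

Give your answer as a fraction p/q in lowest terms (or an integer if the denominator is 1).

Answer: 336866838289900340/79792266297612001

Derivation:
S_20 takes values m ≡ 0 (mod 2) with |m| ≤ 20; P(S_20=m) = C(20,(20+m)/2) · (4/7)^((20+m)/2) · (3/7)^((20-m)/2).
Distribution: P(S=-20)=3486784401/79792266297612001, P(S=-18)=92980917360/79792266297612001, P(S=-16)=1177758286560/79792266297612001, P(S=-14)=9422066292480/79792266297612001, P(S=-12)=53391708990720/79792266297612001, P(S=-10)=227804625027072/79792266297612001, P(S=-8)=759348750090240/79792266297612001, P(S=-6)=2024930000240640/79792266297612001, P(S=-4)=4387348333854720/79792266297612001, P(S=-2)=7799730371297280/79792266297612001, P(S=0)=11439604544569344/79792266297612001, P(S=2)=13866187326750720/79792266297612001, P(S=4)=13866187326750720/79792266297612001, P(S=6)=11377384473231360/79792266297612001, P(S=8)=7584922982154240/79792266297612001, P(S=10)=4045292257148928/79792266297612001, P(S=12)=1685538440478720/79792266297612001, P(S=14)=528796373483520/79792266297612001, P(S=16)=117510305218560/79792266297612001, P(S=18)=16492674416640/79792266297612001, P(S=20)=1099511627776/79792266297612001
E[|S_20|] = Σ_m |m|·P(S_20=m) = 336866838289900340/79792266297612001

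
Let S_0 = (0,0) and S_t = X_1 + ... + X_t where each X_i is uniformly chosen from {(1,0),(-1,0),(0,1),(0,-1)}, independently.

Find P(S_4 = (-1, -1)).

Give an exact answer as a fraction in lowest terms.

Answer: 3/32

Derivation:
Let h be the number of horizontal steps (so 4-h are vertical). To end at (-1,-1) need (h-1)/2 right-steps and ((4-h)-1)/2 up-steps.
Sum over h with 1 ≤ h ≤ 3, h ≡ 1 (mod 2), 4-h ≡ 1 (mod 2):
h=1: C(4,1)·C(1,0)·C(3,1) = 4·1·3 = 12
h=3: C(4,3)·C(3,1)·C(1,0) = 4·3·1 = 12
Total favorable: 24
Total paths: 4^4 = 256
P = 24/256 = 3/32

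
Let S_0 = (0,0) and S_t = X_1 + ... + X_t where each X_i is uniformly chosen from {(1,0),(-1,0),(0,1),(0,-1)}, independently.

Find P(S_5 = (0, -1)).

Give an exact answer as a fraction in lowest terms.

Let h be the number of horizontal steps (so 5-h are vertical). To end at (0,-1) need (h+0)/2 right-steps and ((5-h)-1)/2 up-steps.
Sum over h with 0 ≤ h ≤ 4, h ≡ 0 (mod 2), 5-h ≡ 1 (mod 2):
h=0: C(5,0)·C(0,0)·C(5,2) = 1·1·10 = 10
h=2: C(5,2)·C(2,1)·C(3,1) = 10·2·3 = 60
h=4: C(5,4)·C(4,2)·C(1,0) = 5·6·1 = 30
Total favorable: 100
Total paths: 4^5 = 1024
P = 100/1024 = 25/256

Answer: 25/256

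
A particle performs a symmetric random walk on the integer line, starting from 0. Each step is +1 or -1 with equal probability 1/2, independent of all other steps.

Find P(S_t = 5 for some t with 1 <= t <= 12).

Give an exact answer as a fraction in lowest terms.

Answer: 299/2048

Derivation:
Count via complement. Let g(t,s) = #length-t paths at position s with S_1..S_t all ≠ 5.
g(t,s) = g(t-1,s-1) + g(t-1,s+1) for s ≠ 5; g(t,5) = 0.
t=0: g(0,0)=1
t=1: g(1,-1)=1 g(1,1)=1
t=2: g(2,-2)=1 g(2,0)=2 g(2,2)=1
t=3: g(3,-3)=1 g(3,-1)=3 g(3,1)=3 g(3,3)=1
t=4: g(4,-4)=1 g(4,-2)=4 g(4,0)=6 g(4,2)=4 g(4,4)=1
t=5: g(5,-5)=1 g(5,-3)=5 g(5,-1)=10 g(5,1)=10 g(5,3)=5
t=6: g(6,-6)=1 g(6,-4)=6 g(6,-2)=15 g(6,0)=20 g(6,2)=15 g(6,4)=5
t=7: g(7,-7)=1 g(7,-5)=7 g(7,-3)=21 g(7,-1)=35 g(7,1)=35 g(7,3)=20
t=8: g(8,-8)=1 g(8,-6)=8 g(8,-4)=28 g(8,-2)=56 g(8,0)=70 g(8,2)=55 g(8,4)=20
t=9: g(9,-9)=1 g(9,-7)=9 g(9,-5)=36 g(9,-3)=84 g(9,-1)=126 g(9,1)=125 g(9,3)=75
t=10: g(10,-10)=1 g(10,-8)=10 g(10,-6)=45 g(10,-4)=120 g(10,-2)=210 g(10,0)=251 g(10,2)=200 g(10,4)=75
t=11: g(11,-11)=1 g(11,-9)=11 g(11,-7)=55 g(11,-5)=165 g(11,-3)=330 g(11,-1)=461 g(11,1)=451 g(11,3)=275
t=12: g(12,-12)=1 g(12,-10)=12 g(12,-8)=66 g(12,-6)=220 g(12,-4)=495 g(12,-2)=791 g(12,0)=912 g(12,2)=726 g(12,4)=275
Paths never hitting 5: Σ_s g(12,s) = 3498
Paths hitting 5: 2^12 - 3498 = 598
P = 598/4096 = 299/2048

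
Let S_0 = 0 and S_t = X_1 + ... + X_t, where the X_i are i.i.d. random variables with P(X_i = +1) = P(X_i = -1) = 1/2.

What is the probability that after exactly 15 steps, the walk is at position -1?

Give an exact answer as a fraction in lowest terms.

To reach position -1 after 15 steps: need 7 steps of +1 and 8 of -1.
Favorable paths: C(15,7) = 6435
Total paths: 2^15 = 32768
P = 6435/32768 = 6435/32768

Answer: 6435/32768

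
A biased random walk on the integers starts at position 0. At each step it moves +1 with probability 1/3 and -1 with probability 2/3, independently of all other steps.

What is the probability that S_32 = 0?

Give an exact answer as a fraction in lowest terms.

Answer: 4376933826560/205891132094649

Derivation:
To be at 0 after 32 steps: need exactly 16 steps of +1 and 16 of -1.
Number of such sequences: C(32,16) = 601080390
Each has probability (1/3)^16 · (2/3)^16 = 65536/1853020188851841
P = 601080390 · 65536/1853020188851841 = 4376933826560/205891132094649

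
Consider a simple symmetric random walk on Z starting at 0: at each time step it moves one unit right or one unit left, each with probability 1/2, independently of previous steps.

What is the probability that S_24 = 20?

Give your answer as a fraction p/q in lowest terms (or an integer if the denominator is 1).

To reach position 20 after 24 steps: need 22 steps of +1 and 2 of -1.
Favorable paths: C(24,22) = 276
Total paths: 2^24 = 16777216
P = 276/16777216 = 69/4194304

Answer: 69/4194304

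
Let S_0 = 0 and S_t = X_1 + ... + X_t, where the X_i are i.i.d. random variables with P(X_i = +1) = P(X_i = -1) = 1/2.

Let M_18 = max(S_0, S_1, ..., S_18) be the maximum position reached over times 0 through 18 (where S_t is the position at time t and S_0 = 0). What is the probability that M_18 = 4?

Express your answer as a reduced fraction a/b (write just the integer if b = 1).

Let M_18 = max(S_0,...,S_18). Use the reflection principle: for j ≥ 1, #{paths with M_18 ≥ j} = #{S_18 ≥ j} + #{S_18 ≥ j+1}.
By reflection, #{M_18 ≥ 4} = #{S_18 ≥ 4} + #{S_18 ≥ 5} = 63004 + 31180 = 94184.
#{M_18 ≥ 5} = #{S_18 ≥ 5} + #{S_18 ≥ 6} = 31180 + 31180 = 62360.
#{M_18 = 4} = 94184 - 62360 = 31824.
P(M_18 = 4) = 31824/262144 = 1989/16384

Answer: 1989/16384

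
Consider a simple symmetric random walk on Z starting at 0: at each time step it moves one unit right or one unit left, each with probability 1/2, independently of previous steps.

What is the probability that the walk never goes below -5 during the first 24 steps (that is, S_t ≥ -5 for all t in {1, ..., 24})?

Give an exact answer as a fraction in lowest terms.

Let f(t,s) = #length-t paths at position s with S_1..S_t all ≥ -5.
f(t,s) = f(t-1,s-1) + f(t-1,s+1) for s ≥ -5; f(t,s) = 0 for s < -5.
t=0: f(0,0)=1
t=1: f(1,-1)=1 f(1,1)=1
t=2: f(2,-2)=1 f(2,0)=2 f(2,2)=1
t=3: f(3,-3)=1 f(3,-1)=3 f(3,1)=3 f(3,3)=1
t=4: f(4,-4)=1 f(4,-2)=4 f(4,0)=6 f(4,2)=4 f(4,4)=1
t=5: f(5,-5)=1 f(5,-3)=5 f(5,-1)=10 f(5,1)=10 f(5,3)=5 f(5,5)=1
t=6: f(6,-4)=6 f(6,-2)=15 f(6,0)=20 f(6,2)=15 f(6,4)=6 f(6,6)=1
t=7: f(7,-5)=6 f(7,-3)=21 f(7,-1)=35 f(7,1)=35 f(7,3)=21 f(7,5)=7 f(7,7)=1
t=8: f(8,-4)=27 f(8,-2)=56 f(8,0)=70 f(8,2)=56 f(8,4)=28 f(8,6)=8 f(8,8)=1
t=9: f(9,-5)=27 f(9,-3)=83 f(9,-1)=126 f(9,1)=126 f(9,3)=84 f(9,5)=36 f(9,7)=9 f(9,9)=1
t=10: f(10,-4)=110 f(10,-2)=209 f(10,0)=252 f(10,2)=210 f(10,4)=120 f(10,6)=45 f(10,8)=10 f(10,10)=1
t=11: f(11,-5)=110 f(11,-3)=319 f(11,-1)=461 f(11,1)=462 f(11,3)=330 f(11,5)=165 f(11,7)=55 f(11,9)=11 f(11,11)=1
t=12: f(12,-4)=429 f(12,-2)=780 f(12,0)=923 f(12,2)=792 f(12,4)=495 f(12,6)=220 f(12,8)=66 f(12,10)=12 f(12,12)=1
t=13: f(13,-5)=429 f(13,-3)=1209 f(13,-1)=1703 f(13,1)=1715 f(13,3)=1287 f(13,5)=715 f(13,7)=286 f(13,9)=78 f(13,11)=13 f(13,13)=1
t=14: f(14,-4)=1638 f(14,-2)=2912 f(14,0)=3418 f(14,2)=3002 f(14,4)=2002 f(14,6)=1001 f(14,8)=364 f(14,10)=91 f(14,12)=14 f(14,14)=1
t=15: f(15,-5)=1638 f(15,-3)=4550 f(15,-1)=6330 f(15,1)=6420 f(15,3)=5004 f(15,5)=3003 f(15,7)=1365 f(15,9)=455 f(15,11)=105 f(15,13)=15 f(15,15)=1
t=16: f(16,-4)=6188 f(16,-2)=10880 f(16,0)=12750 f(16,2)=11424 f(16,4)=8007 f(16,6)=4368 f(16,8)=1820 f(16,10)=560 f(16,12)=120 f(16,14)=16 f(16,16)=1
t=17: f(17,-5)=6188 f(17,-3)=17068 f(17,-1)=23630 f(17,1)=24174 f(17,3)=19431 f(17,5)=12375 f(17,7)=6188 f(17,9)=2380 f(17,11)=680 f(17,13)=136 f(17,15)=17 f(17,17)=1
t=18: f(18,-4)=23256 f(18,-2)=40698 f(18,0)=47804 f(18,2)=43605 f(18,4)=31806 f(18,6)=18563 f(18,8)=8568 f(18,10)=3060 f(18,12)=816 f(18,14)=153 f(18,16)=18 f(18,18)=1
t=19: f(19,-5)=23256 f(19,-3)=63954 f(19,-1)=88502 f(19,1)=91409 f(19,3)=75411 f(19,5)=50369 f(19,7)=27131 f(19,9)=11628 f(19,11)=3876 f(19,13)=969 f(19,15)=171 f(19,17)=19 f(19,19)=1
t=20: f(20,-4)=87210 f(20,-2)=152456 f(20,0)=179911 f(20,2)=166820 f(20,4)=125780 f(20,6)=77500 f(20,8)=38759 f(20,10)=15504 f(20,12)=4845 f(20,14)=1140 f(20,16)=190 f(20,18)=20 f(20,20)=1
t=21: f(21,-5)=87210 f(21,-3)=239666 f(21,-1)=332367 f(21,1)=346731 f(21,3)=292600 f(21,5)=203280 f(21,7)=116259 f(21,9)=54263 f(21,11)=20349 f(21,13)=5985 f(21,15)=1330 f(21,17)=210 f(21,19)=21 f(21,21)=1
t=22: f(22,-4)=326876 f(22,-2)=572033 f(22,0)=679098 f(22,2)=639331 f(22,4)=495880 f(22,6)=319539 f(22,8)=170522 f(22,10)=74612 f(22,12)=26334 f(22,14)=7315 f(22,16)=1540 f(22,18)=231 f(22,20)=22 f(22,22)=1
t=23: f(23,-5)=326876 f(23,-3)=898909 f(23,-1)=1251131 f(23,1)=1318429 f(23,3)=1135211 f(23,5)=815419 f(23,7)=490061 f(23,9)=245134 f(23,11)=100946 f(23,13)=33649 f(23,15)=8855 f(23,17)=1771 f(23,19)=253 f(23,21)=23 f(23,23)=1
t=24: f(24,-4)=1225785 f(24,-2)=2150040 f(24,0)=2569560 f(24,2)=2453640 f(24,4)=1950630 f(24,6)=1305480 f(24,8)=735195 f(24,10)=346080 f(24,12)=134595 f(24,14)=42504 f(24,16)=10626 f(24,18)=2024 f(24,20)=276 f(24,22)=24 f(24,24)=1
Σ_s f(24,s) = 12926460
P = 12926460/16777216 = 3231615/4194304

Answer: 3231615/4194304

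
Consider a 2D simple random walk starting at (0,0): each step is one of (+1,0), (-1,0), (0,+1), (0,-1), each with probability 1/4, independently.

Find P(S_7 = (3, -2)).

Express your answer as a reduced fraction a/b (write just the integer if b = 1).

Answer: 245/16384

Derivation:
Let h be the number of horizontal steps (so 7-h are vertical). To end at (3,-2) need (h+3)/2 right-steps and ((7-h)-2)/2 up-steps.
Sum over h with 3 ≤ h ≤ 5, h ≡ 1 (mod 2), 7-h ≡ 0 (mod 2):
h=3: C(7,3)·C(3,3)·C(4,1) = 35·1·4 = 140
h=5: C(7,5)·C(5,4)·C(2,0) = 21·5·1 = 105
Total favorable: 245
Total paths: 4^7 = 16384
P = 245/16384 = 245/16384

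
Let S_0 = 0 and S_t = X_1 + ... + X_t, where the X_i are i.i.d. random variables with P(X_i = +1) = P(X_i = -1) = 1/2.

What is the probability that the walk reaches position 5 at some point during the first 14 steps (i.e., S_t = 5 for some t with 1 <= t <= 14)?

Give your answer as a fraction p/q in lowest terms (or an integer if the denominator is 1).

Answer: 1471/8192

Derivation:
Count via complement. Let g(t,s) = #length-t paths at position s with S_1..S_t all ≠ 5.
g(t,s) = g(t-1,s-1) + g(t-1,s+1) for s ≠ 5; g(t,5) = 0.
t=0: g(0,0)=1
t=1: g(1,-1)=1 g(1,1)=1
t=2: g(2,-2)=1 g(2,0)=2 g(2,2)=1
t=3: g(3,-3)=1 g(3,-1)=3 g(3,1)=3 g(3,3)=1
t=4: g(4,-4)=1 g(4,-2)=4 g(4,0)=6 g(4,2)=4 g(4,4)=1
t=5: g(5,-5)=1 g(5,-3)=5 g(5,-1)=10 g(5,1)=10 g(5,3)=5
t=6: g(6,-6)=1 g(6,-4)=6 g(6,-2)=15 g(6,0)=20 g(6,2)=15 g(6,4)=5
t=7: g(7,-7)=1 g(7,-5)=7 g(7,-3)=21 g(7,-1)=35 g(7,1)=35 g(7,3)=20
t=8: g(8,-8)=1 g(8,-6)=8 g(8,-4)=28 g(8,-2)=56 g(8,0)=70 g(8,2)=55 g(8,4)=20
t=9: g(9,-9)=1 g(9,-7)=9 g(9,-5)=36 g(9,-3)=84 g(9,-1)=126 g(9,1)=125 g(9,3)=75
t=10: g(10,-10)=1 g(10,-8)=10 g(10,-6)=45 g(10,-4)=120 g(10,-2)=210 g(10,0)=251 g(10,2)=200 g(10,4)=75
t=11: g(11,-11)=1 g(11,-9)=11 g(11,-7)=55 g(11,-5)=165 g(11,-3)=330 g(11,-1)=461 g(11,1)=451 g(11,3)=275
t=12: g(12,-12)=1 g(12,-10)=12 g(12,-8)=66 g(12,-6)=220 g(12,-4)=495 g(12,-2)=791 g(12,0)=912 g(12,2)=726 g(12,4)=275
t=13: g(13,-13)=1 g(13,-11)=13 g(13,-9)=78 g(13,-7)=286 g(13,-5)=715 g(13,-3)=1286 g(13,-1)=1703 g(13,1)=1638 g(13,3)=1001
t=14: g(14,-14)=1 g(14,-12)=14 g(14,-10)=91 g(14,-8)=364 g(14,-6)=1001 g(14,-4)=2001 g(14,-2)=2989 g(14,0)=3341 g(14,2)=2639 g(14,4)=1001
Paths never hitting 5: Σ_s g(14,s) = 13442
Paths hitting 5: 2^14 - 13442 = 2942
P = 2942/16384 = 1471/8192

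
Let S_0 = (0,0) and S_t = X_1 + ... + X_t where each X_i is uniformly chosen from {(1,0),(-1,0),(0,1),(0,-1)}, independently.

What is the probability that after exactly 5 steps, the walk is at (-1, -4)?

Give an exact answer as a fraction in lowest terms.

Answer: 5/1024

Derivation:
Let h be the number of horizontal steps (so 5-h are vertical). To end at (-1,-4) need (h-1)/2 right-steps and ((5-h)-4)/2 up-steps.
Sum over h with 1 ≤ h ≤ 1, h ≡ 1 (mod 2), 5-h ≡ 0 (mod 2):
h=1: C(5,1)·C(1,0)·C(4,0) = 5·1·1 = 5
Total favorable: 5
Total paths: 4^5 = 1024
P = 5/1024 = 5/1024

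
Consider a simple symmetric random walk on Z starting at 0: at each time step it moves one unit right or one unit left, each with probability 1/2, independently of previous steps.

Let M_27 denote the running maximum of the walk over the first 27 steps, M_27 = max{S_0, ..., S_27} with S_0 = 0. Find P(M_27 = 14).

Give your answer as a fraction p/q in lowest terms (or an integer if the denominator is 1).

Let M_27 = max(S_0,...,S_27). Use the reflection principle: for j ≥ 1, #{paths with M_27 ≥ j} = #{S_27 ≥ j} + #{S_27 ≥ j+1}.
By reflection, #{M_27 ≥ 14} = #{S_27 ≥ 14} + #{S_27 ≥ 15} = 397594 + 397594 = 795188.
#{M_27 ≥ 15} = #{S_27 ≥ 15} + #{S_27 ≥ 16} = 397594 + 101584 = 499178.
#{M_27 = 14} = 795188 - 499178 = 296010.
P(M_27 = 14) = 296010/134217728 = 148005/67108864

Answer: 148005/67108864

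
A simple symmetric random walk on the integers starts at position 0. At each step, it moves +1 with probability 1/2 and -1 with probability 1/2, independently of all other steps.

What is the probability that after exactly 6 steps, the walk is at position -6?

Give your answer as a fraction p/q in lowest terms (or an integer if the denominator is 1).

To reach position -6 after 6 steps: need 0 steps of +1 and 6 of -1.
Favorable paths: C(6,0) = 1
Total paths: 2^6 = 64
P = 1/64 = 1/64

Answer: 1/64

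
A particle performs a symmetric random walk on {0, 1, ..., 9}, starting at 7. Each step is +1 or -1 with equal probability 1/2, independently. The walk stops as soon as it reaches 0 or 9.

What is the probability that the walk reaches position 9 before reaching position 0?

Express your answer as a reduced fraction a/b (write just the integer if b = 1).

Symmetric walk (p = 1/2): the harmonic-function argument gives P(hit 9 before 0 | start at 7) = a/N.
P = 7/9 = 7/9

Answer: 7/9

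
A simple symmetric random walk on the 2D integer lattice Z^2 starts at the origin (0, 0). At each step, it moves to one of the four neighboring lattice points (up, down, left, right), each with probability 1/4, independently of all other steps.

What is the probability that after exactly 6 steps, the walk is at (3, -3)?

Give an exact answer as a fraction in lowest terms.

Answer: 5/1024

Derivation:
Let h be the number of horizontal steps (so 6-h are vertical). To end at (3,-3) need (h+3)/2 right-steps and ((6-h)-3)/2 up-steps.
Sum over h with 3 ≤ h ≤ 3, h ≡ 1 (mod 2), 6-h ≡ 1 (mod 2):
h=3: C(6,3)·C(3,3)·C(3,0) = 20·1·1 = 20
Total favorable: 20
Total paths: 4^6 = 4096
P = 20/4096 = 5/1024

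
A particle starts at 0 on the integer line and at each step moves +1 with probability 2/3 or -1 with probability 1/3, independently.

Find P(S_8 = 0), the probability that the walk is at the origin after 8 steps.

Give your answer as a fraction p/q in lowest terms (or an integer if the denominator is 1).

Answer: 1120/6561

Derivation:
To be at 0 after 8 steps: need exactly 4 steps of +1 and 4 of -1.
Number of such sequences: C(8,4) = 70
Each has probability (2/3)^4 · (1/3)^4 = 16/6561
P = 70 · 16/6561 = 1120/6561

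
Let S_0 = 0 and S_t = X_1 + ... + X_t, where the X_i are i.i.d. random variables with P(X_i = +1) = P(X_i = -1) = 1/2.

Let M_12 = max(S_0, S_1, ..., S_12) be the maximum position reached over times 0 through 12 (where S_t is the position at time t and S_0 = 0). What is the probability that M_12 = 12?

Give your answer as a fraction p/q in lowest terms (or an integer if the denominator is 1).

Let M_12 = max(S_0,...,S_12). Use the reflection principle: for j ≥ 1, #{paths with M_12 ≥ j} = #{S_12 ≥ j} + #{S_12 ≥ j+1}.
By reflection, #{M_12 ≥ 12} = #{S_12 ≥ 12} + #{S_12 ≥ 13} = 1 + 0 = 1.
#{M_12 ≥ 13} = #{S_12 ≥ 13} + #{S_12 ≥ 14} = 0 + 0 = 0.
#{M_12 = 12} = 1 - 0 = 1.
P(M_12 = 12) = 1/4096 = 1/4096

Answer: 1/4096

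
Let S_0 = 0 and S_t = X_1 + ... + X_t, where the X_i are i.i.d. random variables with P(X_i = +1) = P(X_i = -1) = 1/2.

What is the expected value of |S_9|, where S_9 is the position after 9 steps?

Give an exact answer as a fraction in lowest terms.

Answer: 315/128

Derivation:
S_9 takes values m ≡ 1 (mod 2) with |m| ≤ 9; P(S_9=m) = C(9,(9+m)/2)/2^9.
Total paths: 2^9 = 512
Distribution: P(S=-9)=1/512, P(S=-7)=9/512, P(S=-5)=36/512, P(S=-3)=84/512, P(S=-1)=126/512, P(S=1)=126/512, P(S=3)=84/512, P(S=5)=36/512, P(S=7)=9/512, P(S=9)=1/512
E[|S_9|] = Σ_m |m|·P(S_9=m) = 1260/512 = 315/128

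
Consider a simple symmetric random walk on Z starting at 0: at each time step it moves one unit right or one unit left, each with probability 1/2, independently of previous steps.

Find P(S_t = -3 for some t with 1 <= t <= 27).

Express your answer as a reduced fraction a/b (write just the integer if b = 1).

Count via complement. Let g(t,s) = #length-t paths at position s with S_1..S_t all ≠ -3.
g(t,s) = g(t-1,s-1) + g(t-1,s+1) for s ≠ -3; g(t,-3) = 0.
t=0: g(0,0)=1
t=1: g(1,-1)=1 g(1,1)=1
t=2: g(2,-2)=1 g(2,0)=2 g(2,2)=1
t=3: g(3,-1)=3 g(3,1)=3 g(3,3)=1
t=4: g(4,-2)=3 g(4,0)=6 g(4,2)=4 g(4,4)=1
t=5: g(5,-1)=9 g(5,1)=10 g(5,3)=5 g(5,5)=1
t=6: g(6,-2)=9 g(6,0)=19 g(6,2)=15 g(6,4)=6 g(6,6)=1
t=7: g(7,-1)=28 g(7,1)=34 g(7,3)=21 g(7,5)=7 g(7,7)=1
t=8: g(8,-2)=28 g(8,0)=62 g(8,2)=55 g(8,4)=28 g(8,6)=8 g(8,8)=1
t=9: g(9,-1)=90 g(9,1)=117 g(9,3)=83 g(9,5)=36 g(9,7)=9 g(9,9)=1
t=10: g(10,-2)=90 g(10,0)=207 g(10,2)=200 g(10,4)=119 g(10,6)=45 g(10,8)=10 g(10,10)=1
t=11: g(11,-1)=297 g(11,1)=407 g(11,3)=319 g(11,5)=164 g(11,7)=55 g(11,9)=11 g(11,11)=1
t=12: g(12,-2)=297 g(12,0)=704 g(12,2)=726 g(12,4)=483 g(12,6)=219 g(12,8)=66 g(12,10)=12 g(12,12)=1
t=13: g(13,-1)=1001 g(13,1)=1430 g(13,3)=1209 g(13,5)=702 g(13,7)=285 g(13,9)=78 g(13,11)=13 g(13,13)=1
t=14: g(14,-2)=1001 g(14,0)=2431 g(14,2)=2639 g(14,4)=1911 g(14,6)=987 g(14,8)=363 g(14,10)=91 g(14,12)=14 g(14,14)=1
t=15: g(15,-1)=3432 g(15,1)=5070 g(15,3)=4550 g(15,5)=2898 g(15,7)=1350 g(15,9)=454 g(15,11)=105 g(15,13)=15 g(15,15)=1
t=16: g(16,-2)=3432 g(16,0)=8502 g(16,2)=9620 g(16,4)=7448 g(16,6)=4248 g(16,8)=1804 g(16,10)=559 g(16,12)=120 g(16,14)=16 g(16,16)=1
t=17: g(17,-1)=11934 g(17,1)=18122 g(17,3)=17068 g(17,5)=11696 g(17,7)=6052 g(17,9)=2363 g(17,11)=679 g(17,13)=136 g(17,15)=17 g(17,17)=1
t=18: g(18,-2)=11934 g(18,0)=30056 g(18,2)=35190 g(18,4)=28764 g(18,6)=17748 g(18,8)=8415 g(18,10)=3042 g(18,12)=815 g(18,14)=153 g(18,16)=18 g(18,18)=1
t=19: g(19,-1)=41990 g(19,1)=65246 g(19,3)=63954 g(19,5)=46512 g(19,7)=26163 g(19,9)=11457 g(19,11)=3857 g(19,13)=968 g(19,15)=171 g(19,17)=19 g(19,19)=1
t=20: g(20,-2)=41990 g(20,0)=107236 g(20,2)=129200 g(20,4)=110466 g(20,6)=72675 g(20,8)=37620 g(20,10)=15314 g(20,12)=4825 g(20,14)=1139 g(20,16)=190 g(20,18)=20 g(20,20)=1
t=21: g(21,-1)=149226 g(21,1)=236436 g(21,3)=239666 g(21,5)=183141 g(21,7)=110295 g(21,9)=52934 g(21,11)=20139 g(21,13)=5964 g(21,15)=1329 g(21,17)=210 g(21,19)=21 g(21,21)=1
t=22: g(22,-2)=149226 g(22,0)=385662 g(22,2)=476102 g(22,4)=422807 g(22,6)=293436 g(22,8)=163229 g(22,10)=73073 g(22,12)=26103 g(22,14)=7293 g(22,16)=1539 g(22,18)=231 g(22,20)=22 g(22,22)=1
t=23: g(23,-1)=534888 g(23,1)=861764 g(23,3)=898909 g(23,5)=716243 g(23,7)=456665 g(23,9)=236302 g(23,11)=99176 g(23,13)=33396 g(23,15)=8832 g(23,17)=1770 g(23,19)=253 g(23,21)=23 g(23,23)=1
t=24: g(24,-2)=534888 g(24,0)=1396652 g(24,2)=1760673 g(24,4)=1615152 g(24,6)=1172908 g(24,8)=692967 g(24,10)=335478 g(24,12)=132572 g(24,14)=42228 g(24,16)=10602 g(24,18)=2023 g(24,20)=276 g(24,22)=24 g(24,24)=1
t=25: g(25,-1)=1931540 g(25,1)=3157325 g(25,3)=3375825 g(25,5)=2788060 g(25,7)=1865875 g(25,9)=1028445 g(25,11)=468050 g(25,13)=174800 g(25,15)=52830 g(25,17)=12625 g(25,19)=2299 g(25,21)=300 g(25,23)=25 g(25,25)=1
t=26: g(26,-2)=1931540 g(26,0)=5088865 g(26,2)=6533150 g(26,4)=6163885 g(26,6)=4653935 g(26,8)=2894320 g(26,10)=1496495 g(26,12)=642850 g(26,14)=227630 g(26,16)=65455 g(26,18)=14924 g(26,20)=2599 g(26,22)=325 g(26,24)=26 g(26,26)=1
t=27: g(27,-1)=7020405 g(27,1)=11622015 g(27,3)=12697035 g(27,5)=10817820 g(27,7)=7548255 g(27,9)=4390815 g(27,11)=2139345 g(27,13)=870480 g(27,15)=293085 g(27,17)=80379 g(27,19)=17523 g(27,21)=2924 g(27,23)=351 g(27,25)=27 g(27,27)=1
Paths never hitting -3: Σ_s g(27,s) = 57500460
Paths hitting -3: 2^27 - 57500460 = 76717268
P = 76717268/134217728 = 19179317/33554432

Answer: 19179317/33554432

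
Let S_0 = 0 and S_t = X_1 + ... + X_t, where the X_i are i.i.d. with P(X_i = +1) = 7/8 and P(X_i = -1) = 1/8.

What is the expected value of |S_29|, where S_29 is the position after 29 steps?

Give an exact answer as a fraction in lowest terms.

S_29 takes values m ≡ 1 (mod 2) with |m| ≤ 29; P(S_29=m) = C(29,(29+m)/2) · (7/8)^((29+m)/2) · (1/8)^((29-m)/2).
Distribution: P(S=-29)=1/154742504910672534362390528, P(S=-27)=203/154742504910672534362390528, P(S=-25)=9947/77371252455336267181195264, P(S=-23)=626661/77371252455336267181195264, P(S=-21)=57026151/154742504910672534362390528, P(S=-19)=1995915285/154742504910672534362390528, P(S=-17)=13971406995/38685626227668133590597632, P(S=-15)=321342360885/38685626227668133590597632, P(S=-13)=24743361788145/154742504910672534362390528, P(S=-11)=404141575873035/154742504910672534362390528, P(S=-9)=2828991031111245/77371252455336267181195264, P(S=-7)=34205073376163235/77371252455336267181195264, P(S=-5)=718306540899427935/154742504910672534362390528, P(S=-3)=6575267566694763405/154742504910672534362390528, P(S=-1)=6575267566694763405/19342813113834066795298816, P(S=1)=46026872966863343835/19342813113834066795298816, P(S=3)=2255316775376303847915/154742504910672534362390528, P(S=5)=12072578032896685303545/154742504910672534362390528, P(S=7)=28169348743425599041605/77371252455336267181195264, P(S=9)=114159992275987954010715/77371252455336267181195264, P(S=11)=799119945931915678075005/154742504910672534362390528, P(S=13)=2397359837795747034225015/154742504910672534362390528, P(S=15)=1525592624051839021779555/38685626227668133590597632, P(S=17)=3250175590371309220312965/38685626227668133590597632, P(S=19)=22751229132599164542190755/154742504910672534362390528, P(S=21)=31851720785638830359067057/154742504910672534362390528, P(S=23)=17150926576882447116420723/77371252455336267181195264, P(S=25)=13339609559797458868327229/77371252455336267181195264, P(S=27)=13339609559797458868327229/154742504910672534362390528, P(S=29)=3219905755813179726837607/154742504910672534362390528
E[|S_29|] = Σ_m |m|·P(S_29=m) = 52588275542425628310664647/2417851639229258349412352

Answer: 52588275542425628310664647/2417851639229258349412352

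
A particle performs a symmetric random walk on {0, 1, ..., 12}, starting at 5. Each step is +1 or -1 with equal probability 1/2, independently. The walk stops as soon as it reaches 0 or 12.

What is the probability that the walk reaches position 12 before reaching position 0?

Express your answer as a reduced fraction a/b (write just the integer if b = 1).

Answer: 5/12

Derivation:
Symmetric walk (p = 1/2): the harmonic-function argument gives P(hit 12 before 0 | start at 5) = a/N.
P = 5/12 = 5/12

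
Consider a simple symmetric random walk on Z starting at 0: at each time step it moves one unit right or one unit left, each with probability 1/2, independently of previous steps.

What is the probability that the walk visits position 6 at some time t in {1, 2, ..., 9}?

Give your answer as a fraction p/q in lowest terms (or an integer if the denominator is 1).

Count via complement. Let g(t,s) = #length-t paths at position s with S_1..S_t all ≠ 6.
g(t,s) = g(t-1,s-1) + g(t-1,s+1) for s ≠ 6; g(t,6) = 0.
t=0: g(0,0)=1
t=1: g(1,-1)=1 g(1,1)=1
t=2: g(2,-2)=1 g(2,0)=2 g(2,2)=1
t=3: g(3,-3)=1 g(3,-1)=3 g(3,1)=3 g(3,3)=1
t=4: g(4,-4)=1 g(4,-2)=4 g(4,0)=6 g(4,2)=4 g(4,4)=1
t=5: g(5,-5)=1 g(5,-3)=5 g(5,-1)=10 g(5,1)=10 g(5,3)=5 g(5,5)=1
t=6: g(6,-6)=1 g(6,-4)=6 g(6,-2)=15 g(6,0)=20 g(6,2)=15 g(6,4)=6
t=7: g(7,-7)=1 g(7,-5)=7 g(7,-3)=21 g(7,-1)=35 g(7,1)=35 g(7,3)=21 g(7,5)=6
t=8: g(8,-8)=1 g(8,-6)=8 g(8,-4)=28 g(8,-2)=56 g(8,0)=70 g(8,2)=56 g(8,4)=27
t=9: g(9,-9)=1 g(9,-7)=9 g(9,-5)=36 g(9,-3)=84 g(9,-1)=126 g(9,1)=126 g(9,3)=83 g(9,5)=27
Paths never hitting 6: Σ_s g(9,s) = 492
Paths hitting 6: 2^9 - 492 = 20
P = 20/512 = 5/128

Answer: 5/128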